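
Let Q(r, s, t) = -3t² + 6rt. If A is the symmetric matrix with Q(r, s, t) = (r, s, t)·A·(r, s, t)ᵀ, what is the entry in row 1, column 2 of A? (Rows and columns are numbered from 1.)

0

The coefficient of r·s in Q is 0. For a symmetric A this equals A[1,2] + A[2,1] = 2·A[1,2].
So A[1,2] = 0/2 = 0.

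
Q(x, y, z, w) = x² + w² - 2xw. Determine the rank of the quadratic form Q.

The symmetric matrix is A = [[1, 0, 0, -1], [0, 0, 0, 0], [0, 0, 0, 0], [-1, 0, 0, 1]].
Row-reducing A symmetrically gives the diagonal entries 1, 0, 0, 0.
Counting signs: 1 positive, 3 zero.
The rank is the number of nonzero pivots: 1.

1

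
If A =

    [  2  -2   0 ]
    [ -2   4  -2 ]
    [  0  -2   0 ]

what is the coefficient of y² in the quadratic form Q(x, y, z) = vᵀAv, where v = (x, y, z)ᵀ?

The coefficient of y² is the diagonal entry A[2,2] = 4.

4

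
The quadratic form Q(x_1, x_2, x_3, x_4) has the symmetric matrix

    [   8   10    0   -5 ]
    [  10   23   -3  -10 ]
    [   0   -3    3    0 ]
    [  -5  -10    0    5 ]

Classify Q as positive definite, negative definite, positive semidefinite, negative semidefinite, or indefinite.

Congruent diagonalization of A (simultaneous row and column reduction) yields pivots 8, 21/2, 15/7, 0.
That gives 3 positive, 1 zero pivots.
Hence Q is positive semidefinite.

positive semidefinite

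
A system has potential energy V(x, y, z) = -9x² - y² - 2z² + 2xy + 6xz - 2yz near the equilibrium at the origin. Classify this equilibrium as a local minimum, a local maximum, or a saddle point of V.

local maximum

The Hessian at the origin is H = [[-18, 2, 6], [2, -2, -2], [6, -2, -4]].
Row-reducing H symmetrically gives the diagonal entries -18, -16/9, -1.
Counting signs: 3 negative.
H is negative definite, so the origin is a strict local maximum.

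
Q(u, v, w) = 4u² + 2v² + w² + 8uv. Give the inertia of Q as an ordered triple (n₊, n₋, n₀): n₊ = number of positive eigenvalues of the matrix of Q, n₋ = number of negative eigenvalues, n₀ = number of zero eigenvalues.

(2, 1, 0)

Write A = [[4, 4, 0], [4, 2, 0], [0, 0, 1]].
Congruent diagonalization of A (simultaneous row and column reduction) yields pivots 4, -2, 1.
Counting signs: 2 positive, 1 negative.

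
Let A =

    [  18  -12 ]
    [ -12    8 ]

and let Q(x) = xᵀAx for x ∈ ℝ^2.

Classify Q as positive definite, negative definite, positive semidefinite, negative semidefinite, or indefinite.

positive semidefinite

Applying the same elementary operations to the rows and columns of A produces a congruent diagonal matrix with entries 18, 0.
So there are 1 positive, 1 zero pivots.
Hence Q is positive semidefinite.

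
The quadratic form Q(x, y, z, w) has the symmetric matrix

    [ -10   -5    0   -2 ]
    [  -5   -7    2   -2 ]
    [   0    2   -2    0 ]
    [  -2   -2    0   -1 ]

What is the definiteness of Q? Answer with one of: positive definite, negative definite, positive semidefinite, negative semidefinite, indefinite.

negative definite

Leading principal minors: Δ_1 = -10, Δ_2 = 45, Δ_3 = -50, Δ_4 = 10.
The signs alternate starting with Δ_1 < 0, so by Sylvester's criterion Q is negative definite.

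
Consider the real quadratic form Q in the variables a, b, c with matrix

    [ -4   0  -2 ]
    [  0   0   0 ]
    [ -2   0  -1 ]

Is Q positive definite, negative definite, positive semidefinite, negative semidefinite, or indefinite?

Applying the same elementary operations to the rows and columns of A produces a congruent diagonal matrix with entries -4, 0, 0.
That gives 1 negative, 2 zero pivots.
Hence Q is negative semidefinite.

negative semidefinite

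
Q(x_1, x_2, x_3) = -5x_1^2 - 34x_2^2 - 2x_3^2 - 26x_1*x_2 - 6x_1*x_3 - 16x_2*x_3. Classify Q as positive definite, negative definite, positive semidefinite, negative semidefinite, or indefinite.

negative semidefinite

The associated matrix is A = [[-5, -13, -3], [-13, -34, -8], [-3, -8, -2]].
Row-reducing A symmetrically gives the diagonal entries -5, -1/5, 0.
Counting signs: 2 negative, 1 zero.
Hence Q is negative semidefinite.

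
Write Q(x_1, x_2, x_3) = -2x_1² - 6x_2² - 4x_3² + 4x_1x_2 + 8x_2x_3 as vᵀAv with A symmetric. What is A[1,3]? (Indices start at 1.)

The coefficient of x_1·x_3 in Q is 0. For a symmetric A this equals A[1,3] + A[3,1] = 2·A[1,3].
So A[1,3] = 0/2 = 0.

0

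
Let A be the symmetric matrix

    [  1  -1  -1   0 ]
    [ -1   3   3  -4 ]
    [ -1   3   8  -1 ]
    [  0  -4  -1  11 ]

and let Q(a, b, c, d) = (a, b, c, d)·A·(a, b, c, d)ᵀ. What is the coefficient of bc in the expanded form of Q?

6

The coefficient of bc is A[2,3] + A[3,2] = 2·3 = 6.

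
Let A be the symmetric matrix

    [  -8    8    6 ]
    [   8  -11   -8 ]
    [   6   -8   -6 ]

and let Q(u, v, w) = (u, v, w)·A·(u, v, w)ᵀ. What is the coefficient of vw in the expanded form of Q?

The coefficient of vw is A[2,3] + A[3,2] = 2·(-8) = -16.

-16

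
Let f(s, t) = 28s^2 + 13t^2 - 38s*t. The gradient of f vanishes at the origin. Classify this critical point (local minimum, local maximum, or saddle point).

The Hessian at the origin is H = [[56, -38], [-38, 26]].
det H = 56·26 − (-38)² = 12 > 0 and H[1,1] = 56 > 0, so H is positive definite.
Therefore the origin is a local minimum.

local minimum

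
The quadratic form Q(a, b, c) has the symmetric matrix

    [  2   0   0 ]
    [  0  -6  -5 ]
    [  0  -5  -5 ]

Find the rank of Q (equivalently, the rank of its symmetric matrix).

Applying the same elementary operations to the rows and columns of A produces a congruent diagonal matrix with entries 2, -6, -5/6.
Counting signs: 1 positive, 2 negative.
The rank is the number of nonzero pivots: 3.

3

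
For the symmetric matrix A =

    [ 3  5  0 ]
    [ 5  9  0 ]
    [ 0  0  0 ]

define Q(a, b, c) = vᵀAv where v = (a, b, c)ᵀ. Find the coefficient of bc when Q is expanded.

The coefficient of bc is A[2,3] + A[3,2] = 2·0 = 0.

0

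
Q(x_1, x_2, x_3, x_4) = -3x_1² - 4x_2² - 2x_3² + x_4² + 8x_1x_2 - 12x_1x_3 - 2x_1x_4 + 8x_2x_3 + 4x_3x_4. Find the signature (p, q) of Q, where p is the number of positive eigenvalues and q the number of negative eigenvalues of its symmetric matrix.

(1, 2)

The associated matrix is A = [[-3, 4, -6, -1], [4, -4, 4, 0], [-6, 4, -2, 2], [-1, 0, 2, 1]].
Symmetric row and column elimination reduces A to a congruent diagonal form with pivots -3, 4/3, -2, 0.
So there are 1 positive, 2 negative, 1 zero pivots.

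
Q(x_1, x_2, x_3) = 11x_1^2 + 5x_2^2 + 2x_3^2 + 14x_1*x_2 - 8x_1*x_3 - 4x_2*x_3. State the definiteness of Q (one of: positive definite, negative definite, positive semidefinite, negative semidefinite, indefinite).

positive semidefinite

The symmetric matrix is A = [[11, 7, -4], [7, 5, -2], [-4, -2, 2]].
Row-reducing A symmetrically gives the diagonal entries 11, 6/11, 0.
That gives 2 positive, 1 zero pivots.
Hence Q is positive semidefinite.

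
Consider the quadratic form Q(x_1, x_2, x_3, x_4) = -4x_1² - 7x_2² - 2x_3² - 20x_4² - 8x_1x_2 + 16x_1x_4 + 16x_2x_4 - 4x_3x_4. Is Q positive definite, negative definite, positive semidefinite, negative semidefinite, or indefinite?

The symmetric matrix of Q is A = [[-4, -4, 0, 8], [-4, -7, 0, 8], [0, 0, -2, -2], [8, 8, -2, -20]].
Leading principal minors: Δ_1 = -4, Δ_2 = 12, Δ_3 = -24, Δ_4 = 48.
The signs alternate starting with Δ_1 < 0, so by Sylvester's criterion Q is negative definite.

negative definite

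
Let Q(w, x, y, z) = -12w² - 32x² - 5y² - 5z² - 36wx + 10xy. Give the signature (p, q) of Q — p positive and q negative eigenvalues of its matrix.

(0, 3)

Write A = [[-12, -18, 0, 0], [-18, -32, 5, 0], [0, 5, -5, 0], [0, 0, 0, -5]].
Symmetric row and column elimination reduces A to a congruent diagonal form with pivots -12, -5, 0, -5.
That gives 3 negative, 1 zero pivots.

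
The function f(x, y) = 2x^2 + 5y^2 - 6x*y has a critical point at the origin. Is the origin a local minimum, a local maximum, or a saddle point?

local minimum

The Hessian at the origin is H = [[4, -6], [-6, 10]].
det H = 4·10 − (-6)² = 4 > 0 and H[1,1] = 4 > 0, so H is positive definite.
Therefore the origin is a local minimum.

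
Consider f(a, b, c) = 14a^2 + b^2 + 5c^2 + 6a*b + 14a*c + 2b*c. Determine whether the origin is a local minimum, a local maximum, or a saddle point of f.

The Hessian at the origin is H = [[28, 6, 14], [6, 2, 2], [14, 2, 10]].
Symmetric row and column elimination reduces H to a congruent diagonal form with pivots 28, 5/7, 8/5.
That gives 3 positive pivots.
H is positive definite, so the origin is a strict local minimum.

local minimum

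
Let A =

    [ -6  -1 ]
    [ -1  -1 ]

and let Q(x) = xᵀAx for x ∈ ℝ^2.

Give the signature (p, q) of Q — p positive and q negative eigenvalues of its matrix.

(0, 2)

An LDLᵀ factorisation of A has diagonal entries -6, -5/6.
So there are 2 negative pivots.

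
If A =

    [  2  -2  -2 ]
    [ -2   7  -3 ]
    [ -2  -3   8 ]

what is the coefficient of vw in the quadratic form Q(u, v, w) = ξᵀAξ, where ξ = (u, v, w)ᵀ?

The coefficient of vw is A[2,3] + A[3,2] = 2·(-3) = -6.

-6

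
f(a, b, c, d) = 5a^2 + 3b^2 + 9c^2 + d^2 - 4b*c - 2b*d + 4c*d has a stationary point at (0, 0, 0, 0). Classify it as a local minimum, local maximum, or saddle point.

The Hessian at the origin is H = [[10, 0, 0, 0], [0, 6, -4, -2], [0, -4, 18, 4], [0, -2, 4, 2]].
Symmetric row and column elimination reduces H to a congruent diagonal form with pivots 10, 6, 46/3, 20/23.
So there are 4 positive pivots.
H is positive definite, so the origin is a strict local minimum.

local minimum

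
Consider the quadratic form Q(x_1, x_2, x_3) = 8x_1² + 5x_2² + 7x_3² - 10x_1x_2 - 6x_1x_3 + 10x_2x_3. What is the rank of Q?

3

The associated matrix is A = [[8, -5, -3], [-5, 5, 5], [-3, 5, 7]].
Applying the same elementary operations to the rows and columns of A produces a congruent diagonal matrix with entries 8, 15/8, 2/3.
That gives 3 positive pivots.
The rank is the number of nonzero pivots: 3.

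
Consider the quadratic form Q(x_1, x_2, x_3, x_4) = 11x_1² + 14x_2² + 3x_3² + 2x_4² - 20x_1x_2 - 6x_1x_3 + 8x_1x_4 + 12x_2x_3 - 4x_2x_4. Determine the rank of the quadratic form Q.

2

The symmetric matrix is A = [[11, -10, -3, 4], [-10, 14, 6, -2], [-3, 6, 3, 0], [4, -2, 0, 2]].
Row-reducing A symmetrically gives the diagonal entries 11, 54/11, 0, 0.
That gives 2 positive, 2 zero pivots.
The rank is the number of nonzero pivots: 2.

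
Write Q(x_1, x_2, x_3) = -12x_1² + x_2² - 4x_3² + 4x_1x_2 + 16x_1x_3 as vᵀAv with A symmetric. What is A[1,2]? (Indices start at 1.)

The coefficient of x_1·x_2 in Q is 4. For a symmetric A this equals A[1,2] + A[2,1] = 2·A[1,2].
So A[1,2] = 4/2 = 2.

2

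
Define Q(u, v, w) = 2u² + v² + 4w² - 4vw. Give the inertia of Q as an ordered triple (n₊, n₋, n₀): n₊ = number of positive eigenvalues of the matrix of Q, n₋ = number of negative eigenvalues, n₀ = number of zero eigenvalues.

(2, 0, 1)

The associated matrix is A = [[2, 0, 0], [0, 1, -2], [0, -2, 4]].
Applying the same elementary operations to the rows and columns of A produces a congruent diagonal matrix with entries 2, 1, 0.
So there are 2 positive, 1 zero pivots.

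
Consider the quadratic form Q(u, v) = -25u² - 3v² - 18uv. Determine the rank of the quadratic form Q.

2

The associated matrix is A = [[-25, -9], [-9, -3]].
Symmetric row and column elimination reduces A to a congruent diagonal form with pivots -25, 6/25.
So there are 1 positive, 1 negative pivots.
The rank is the number of nonzero pivots: 2.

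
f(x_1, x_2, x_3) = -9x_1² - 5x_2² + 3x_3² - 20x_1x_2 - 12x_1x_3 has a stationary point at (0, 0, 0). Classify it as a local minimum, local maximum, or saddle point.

The Hessian at the origin is H = [[-18, -20, -12], [-20, -10, 0], [-12, 0, 6]].
Applying the same elementary operations to the rows and columns of H produces a congruent diagonal matrix with entries -18, 110/9, -6/11.
So there are 1 positive, 2 negative pivots.
H is indefinite, so the origin is a saddle point.

saddle point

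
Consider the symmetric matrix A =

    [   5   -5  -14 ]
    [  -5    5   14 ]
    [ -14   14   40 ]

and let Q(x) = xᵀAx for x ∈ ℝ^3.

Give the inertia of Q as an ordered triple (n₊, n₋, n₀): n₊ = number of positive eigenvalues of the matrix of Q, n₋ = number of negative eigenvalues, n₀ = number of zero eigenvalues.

(2, 0, 1)

Applying the same elementary operations to the rows and columns of A produces a congruent diagonal matrix with entries 5, 0, 4/5.
That gives 2 positive, 1 zero pivots.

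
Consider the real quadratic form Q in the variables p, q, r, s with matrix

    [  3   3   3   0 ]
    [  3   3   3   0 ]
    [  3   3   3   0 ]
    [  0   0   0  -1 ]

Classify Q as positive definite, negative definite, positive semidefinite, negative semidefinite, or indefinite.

Symmetric row and column elimination reduces A to a congruent diagonal form with pivots 3, 0, 0, -1.
That gives 1 positive, 1 negative, 2 zero pivots.
Hence Q is indefinite.

indefinite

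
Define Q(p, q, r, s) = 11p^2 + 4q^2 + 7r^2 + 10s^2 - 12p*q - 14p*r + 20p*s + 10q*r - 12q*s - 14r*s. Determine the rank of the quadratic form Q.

4

The symmetric matrix is A = [[11, -6, -7, 10], [-6, 4, 5, -6], [-7, 5, 7, -7], [10, -6, -7, 10]].
Applying the same elementary operations to the rows and columns of A produces a congruent diagonal matrix with entries 11, 8/11, 5/8, 2/5.
That gives 4 positive pivots.
The rank is the number of nonzero pivots: 4.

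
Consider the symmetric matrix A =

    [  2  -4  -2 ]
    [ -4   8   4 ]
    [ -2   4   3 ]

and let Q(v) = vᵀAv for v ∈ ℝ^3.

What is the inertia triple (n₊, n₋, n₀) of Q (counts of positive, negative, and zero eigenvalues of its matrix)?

Row-reducing A symmetrically gives the diagonal entries 2, 0, 1.
Counting signs: 2 positive, 1 zero.

(2, 0, 1)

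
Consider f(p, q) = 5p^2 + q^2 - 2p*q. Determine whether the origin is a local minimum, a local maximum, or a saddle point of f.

local minimum

The Hessian at the origin is H = [[10, -2], [-2, 2]].
det H = 10·2 − (-2)² = 16 > 0 and H[1,1] = 10 > 0, so H is positive definite.
Therefore the origin is a local minimum.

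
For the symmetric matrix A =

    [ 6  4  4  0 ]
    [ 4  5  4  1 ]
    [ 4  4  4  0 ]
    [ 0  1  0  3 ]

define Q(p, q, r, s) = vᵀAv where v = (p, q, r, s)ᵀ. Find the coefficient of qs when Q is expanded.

2

The coefficient of qs is A[2,4] + A[4,2] = 2·1 = 2.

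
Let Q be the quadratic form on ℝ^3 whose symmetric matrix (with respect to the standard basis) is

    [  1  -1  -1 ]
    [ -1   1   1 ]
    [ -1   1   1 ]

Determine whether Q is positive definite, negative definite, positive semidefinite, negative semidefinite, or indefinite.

Applying the same elementary operations to the rows and columns of A produces a congruent diagonal matrix with entries 1, 0, 0.
So there are 1 positive, 2 zero pivots.
Hence Q is positive semidefinite.

positive semidefinite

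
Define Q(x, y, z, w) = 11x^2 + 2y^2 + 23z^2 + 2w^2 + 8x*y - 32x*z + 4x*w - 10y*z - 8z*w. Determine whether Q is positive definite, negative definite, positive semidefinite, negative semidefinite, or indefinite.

The symmetric matrix is A = [[11, 4, -16, 2], [4, 2, -5, 0], [-16, -5, 23, -4], [2, 0, -4, 2]].
Row-reducing A symmetrically gives the diagonal entries 11, 6/11, -3/2, 2/3.
Counting signs: 3 positive, 1 negative.
Hence Q is indefinite.

indefinite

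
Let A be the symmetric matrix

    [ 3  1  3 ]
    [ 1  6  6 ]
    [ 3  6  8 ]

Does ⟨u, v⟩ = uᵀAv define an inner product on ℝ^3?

An LDLᵀ factorisation of A has diagonal entries 3, 17/3, 10/17.
That gives 3 positive pivots.
Hence Q is positive definite.
⟨·,·⟩ is an inner product exactly when A is positive definite.

yes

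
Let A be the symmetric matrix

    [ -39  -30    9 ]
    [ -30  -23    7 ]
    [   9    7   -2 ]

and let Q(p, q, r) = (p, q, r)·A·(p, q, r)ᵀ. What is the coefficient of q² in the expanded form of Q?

-23

The coefficient of q² is the diagonal entry A[2,2] = -23.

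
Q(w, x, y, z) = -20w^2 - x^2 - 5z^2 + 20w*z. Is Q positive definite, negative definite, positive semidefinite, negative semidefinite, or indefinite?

negative semidefinite

Write A = [[-20, 0, 0, 10], [0, -1, 0, 0], [0, 0, 0, 0], [10, 0, 0, -5]].
Row-reducing A symmetrically gives the diagonal entries -20, -1, 0, 0.
That gives 2 negative, 2 zero pivots.
Hence Q is negative semidefinite.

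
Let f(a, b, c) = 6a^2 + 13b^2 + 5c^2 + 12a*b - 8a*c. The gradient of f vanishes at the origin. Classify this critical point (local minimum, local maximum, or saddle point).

The Hessian at the origin is H = [[12, 12, -8], [12, 26, 0], [-8, 0, 10]].
Congruent diagonalization of H (simultaneous row and column reduction) yields pivots 12, 14, 2/21.
So there are 3 positive pivots.
H is positive definite, so the origin is a strict local minimum.

local minimum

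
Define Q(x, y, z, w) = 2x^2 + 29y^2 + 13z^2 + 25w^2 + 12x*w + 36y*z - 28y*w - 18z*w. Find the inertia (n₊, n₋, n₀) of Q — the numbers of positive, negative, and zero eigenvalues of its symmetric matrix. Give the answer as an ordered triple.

The symmetric matrix is A = [[2, 0, 0, 6], [0, 29, 18, -14], [0, 18, 13, -9], [6, -14, -9, 25]].
Congruent diagonalization of A (simultaneous row and column reduction) yields pivots 2, 29, 53/29, 10/53.
That gives 4 positive pivots.

(4, 0, 0)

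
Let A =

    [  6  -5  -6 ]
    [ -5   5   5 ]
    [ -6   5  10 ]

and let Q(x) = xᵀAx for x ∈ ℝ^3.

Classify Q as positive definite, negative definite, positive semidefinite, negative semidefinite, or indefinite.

positive definite

Applying the same elementary operations to the rows and columns of A produces a congruent diagonal matrix with entries 6, 5/6, 4.
So there are 3 positive pivots.
Hence Q is positive definite.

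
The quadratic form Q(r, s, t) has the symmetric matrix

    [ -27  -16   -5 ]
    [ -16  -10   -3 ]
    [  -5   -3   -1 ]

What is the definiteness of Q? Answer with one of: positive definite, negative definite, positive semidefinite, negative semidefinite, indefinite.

negative definite

Leading principal minors: Δ_1 = -27, Δ_2 = 14, Δ_3 = -1.
The signs alternate starting with Δ_1 < 0, so by Sylvester's criterion Q is negative definite.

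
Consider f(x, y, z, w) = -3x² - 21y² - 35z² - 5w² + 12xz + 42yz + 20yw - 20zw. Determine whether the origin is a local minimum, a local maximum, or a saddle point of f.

local maximum

The Hessian at the origin is H = [[-6, 0, 12, 0], [0, -42, 42, 20], [12, 42, -70, -20], [0, 20, -20, -10]].
Symmetric row and column elimination reduces H to a congruent diagonal form with pivots -6, -42, -4, -10/21.
That gives 4 negative pivots.
H is negative definite, so the origin is a strict local maximum.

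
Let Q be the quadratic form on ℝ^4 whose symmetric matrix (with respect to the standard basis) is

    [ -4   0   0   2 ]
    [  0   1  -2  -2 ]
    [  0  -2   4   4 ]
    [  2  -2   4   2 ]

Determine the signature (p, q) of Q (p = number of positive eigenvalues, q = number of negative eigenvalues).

Applying the same elementary operations to the rows and columns of A produces a congruent diagonal matrix with entries -4, 1, 0, -1.
So there are 1 positive, 2 negative, 1 zero pivots.

(1, 2)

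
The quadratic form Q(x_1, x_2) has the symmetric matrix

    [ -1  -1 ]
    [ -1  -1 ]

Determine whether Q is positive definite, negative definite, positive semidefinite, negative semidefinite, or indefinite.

negative semidefinite

Applying the same elementary operations to the rows and columns of A produces a congruent diagonal matrix with entries -1, 0.
So there are 1 negative, 1 zero pivots.
Hence Q is negative semidefinite.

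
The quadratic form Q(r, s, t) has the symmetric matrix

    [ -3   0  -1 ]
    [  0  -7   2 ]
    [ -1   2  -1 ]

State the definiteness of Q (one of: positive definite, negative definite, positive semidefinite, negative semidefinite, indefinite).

negative definite

An LDLᵀ factorisation of A has diagonal entries -3, -7, -2/21.
Counting signs: 3 negative.
Hence Q is negative definite.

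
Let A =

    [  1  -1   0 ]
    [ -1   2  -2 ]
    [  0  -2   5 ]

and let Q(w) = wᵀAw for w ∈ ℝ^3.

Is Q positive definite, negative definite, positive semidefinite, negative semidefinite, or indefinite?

Leading principal minors: Δ_1 = 1, Δ_2 = 1, Δ_3 = 1.
All leading principal minors are positive, so by Sylvester's criterion Q is positive definite.

positive definite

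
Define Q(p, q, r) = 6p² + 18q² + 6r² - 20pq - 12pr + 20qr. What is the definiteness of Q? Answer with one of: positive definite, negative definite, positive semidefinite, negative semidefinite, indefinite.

positive semidefinite

The associated matrix is A = [[6, -10, -6], [-10, 18, 10], [-6, 10, 6]].
Symmetric row and column elimination reduces A to a congruent diagonal form with pivots 6, 4/3, 0.
Counting signs: 2 positive, 1 zero.
Hence Q is positive semidefinite.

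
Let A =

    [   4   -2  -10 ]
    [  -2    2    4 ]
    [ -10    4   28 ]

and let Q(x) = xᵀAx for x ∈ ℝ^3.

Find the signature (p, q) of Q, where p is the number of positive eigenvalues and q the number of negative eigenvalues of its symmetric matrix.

An LDLᵀ factorisation of A has diagonal entries 4, 1, 2.
That gives 3 positive pivots.

(3, 0)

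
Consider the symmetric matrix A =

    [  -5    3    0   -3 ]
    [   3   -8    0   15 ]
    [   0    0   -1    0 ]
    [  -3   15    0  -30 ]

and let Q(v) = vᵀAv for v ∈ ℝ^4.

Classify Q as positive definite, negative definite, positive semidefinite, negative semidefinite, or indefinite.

Congruent diagonalization of A (simultaneous row and column reduction) yields pivots -5, -31/5, -1, -3/31.
That gives 4 negative pivots.
Hence Q is negative definite.

negative definite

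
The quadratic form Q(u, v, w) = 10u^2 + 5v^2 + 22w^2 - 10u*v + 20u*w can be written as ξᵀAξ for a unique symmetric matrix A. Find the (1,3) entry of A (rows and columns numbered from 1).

The coefficient of u·w in Q is 20. For a symmetric A this equals A[1,3] + A[3,1] = 2·A[1,3].
So A[1,3] = 20/2 = 10.

10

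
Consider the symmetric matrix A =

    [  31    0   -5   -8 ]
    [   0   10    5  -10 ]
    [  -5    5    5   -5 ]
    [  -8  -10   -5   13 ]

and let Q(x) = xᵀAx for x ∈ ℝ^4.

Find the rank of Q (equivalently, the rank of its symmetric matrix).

Applying the same elementary operations to the rows and columns of A produces a congruent diagonal matrix with entries 31, 10, 105/62, -1/21.
Counting signs: 3 positive, 1 negative.
The rank is the number of nonzero pivots: 4.

4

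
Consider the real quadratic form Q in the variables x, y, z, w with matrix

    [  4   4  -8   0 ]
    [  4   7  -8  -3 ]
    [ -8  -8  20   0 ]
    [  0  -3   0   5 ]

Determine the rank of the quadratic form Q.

4

Congruent diagonalization of A (simultaneous row and column reduction) yields pivots 4, 3, 4, 2.
Counting signs: 4 positive.
The rank is the number of nonzero pivots: 4.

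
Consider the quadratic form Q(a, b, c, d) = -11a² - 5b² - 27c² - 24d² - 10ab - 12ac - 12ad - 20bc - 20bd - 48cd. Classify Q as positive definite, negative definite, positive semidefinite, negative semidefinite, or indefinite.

negative definite

The associated matrix is A = [[-11, -5, -6, -6], [-5, -5, -10, -10], [-6, -10, -27, -24], [-6, -10, -24, -24]].
Applying the same elementary operations to the rows and columns of A produces a congruent diagonal matrix with entries -11, -30/11, -13/3, -12/13.
Counting signs: 4 negative.
Hence Q is negative definite.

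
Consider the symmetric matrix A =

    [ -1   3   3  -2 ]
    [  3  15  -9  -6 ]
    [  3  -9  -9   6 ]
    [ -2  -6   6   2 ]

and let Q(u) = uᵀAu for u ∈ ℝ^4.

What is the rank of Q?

2

Congruent diagonalization of A (simultaneous row and column reduction) yields pivots -1, 24, 0, 0.
Counting signs: 1 positive, 1 negative, 2 zero.
The rank is the number of nonzero pivots: 2.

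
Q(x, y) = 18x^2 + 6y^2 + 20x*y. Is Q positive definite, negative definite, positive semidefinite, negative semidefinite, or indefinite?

positive definite

The symmetric matrix of Q is A = [[18, 10], [10, 6]].
Leading principal minors: Δ_1 = 18, Δ_2 = 8.
All leading principal minors are positive, so by Sylvester's criterion Q is positive definite.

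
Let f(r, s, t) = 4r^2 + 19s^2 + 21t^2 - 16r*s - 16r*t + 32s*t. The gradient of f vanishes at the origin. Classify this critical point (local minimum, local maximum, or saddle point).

local minimum

The Hessian at the origin is H = [[8, -16, -16], [-16, 38, 32], [-16, 32, 42]].
Congruent diagonalization of H (simultaneous row and column reduction) yields pivots 8, 6, 10.
Counting signs: 3 positive.
H is positive definite, so the origin is a strict local minimum.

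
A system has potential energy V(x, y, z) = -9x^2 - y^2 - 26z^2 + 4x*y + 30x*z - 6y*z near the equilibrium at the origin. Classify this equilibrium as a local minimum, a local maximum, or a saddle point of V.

The Hessian at the origin is H = [[-18, 4, 30], [4, -2, -6], [30, -6, -52]].
An LDLᵀ factorisation of H has diagonal entries -18, -10/9, -8/5.
That gives 3 negative pivots.
H is negative definite, so the origin is a strict local maximum.

local maximum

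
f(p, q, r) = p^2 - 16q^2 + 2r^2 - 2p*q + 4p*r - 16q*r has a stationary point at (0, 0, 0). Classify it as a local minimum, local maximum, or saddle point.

The Hessian at the origin is H = [[2, -2, 4], [-2, -32, -16], [4, -16, 4]].
Congruent diagonalization of H (simultaneous row and column reduction) yields pivots 2, -34, 4/17.
So there are 2 positive, 1 negative pivots.
H is indefinite, so the origin is a saddle point.

saddle point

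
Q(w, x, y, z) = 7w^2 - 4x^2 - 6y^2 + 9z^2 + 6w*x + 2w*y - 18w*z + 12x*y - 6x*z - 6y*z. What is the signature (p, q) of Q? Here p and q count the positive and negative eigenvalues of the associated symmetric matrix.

(1, 2)

Write A = [[7, 3, 1, -9], [3, -4, 6, -3], [1, 6, -6, -3], [-9, -3, -3, 9]].
Symmetric row and column elimination reduces A to a congruent diagonal form with pivots 7, -37/7, -10/37, 0.
That gives 1 positive, 2 negative, 1 zero pivots.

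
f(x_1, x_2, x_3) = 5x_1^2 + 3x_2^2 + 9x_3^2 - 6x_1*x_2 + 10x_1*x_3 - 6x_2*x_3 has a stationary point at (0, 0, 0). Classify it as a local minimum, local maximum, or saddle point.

local minimum

The Hessian at the origin is H = [[10, -6, 10], [-6, 6, -6], [10, -6, 18]].
Row-reducing H symmetrically gives the diagonal entries 10, 12/5, 8.
Counting signs: 3 positive.
H is positive definite, so the origin is a strict local minimum.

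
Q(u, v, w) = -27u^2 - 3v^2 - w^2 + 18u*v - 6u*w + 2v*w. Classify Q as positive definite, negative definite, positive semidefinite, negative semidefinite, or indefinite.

negative semidefinite

The symmetric matrix is A = [[-27, 9, -3], [9, -3, 1], [-3, 1, -1]].
Symmetric row and column elimination reduces A to a congruent diagonal form with pivots -27, 0, -2/3.
That gives 2 negative, 1 zero pivots.
Hence Q is negative semidefinite.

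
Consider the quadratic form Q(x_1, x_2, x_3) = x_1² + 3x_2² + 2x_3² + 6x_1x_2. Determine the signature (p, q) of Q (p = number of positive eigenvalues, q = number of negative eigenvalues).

(2, 1)

Write A = [[1, 3, 0], [3, 3, 0], [0, 0, 2]].
Congruent diagonalization of A (simultaneous row and column reduction) yields pivots 1, -6, 2.
So there are 2 positive, 1 negative pivots.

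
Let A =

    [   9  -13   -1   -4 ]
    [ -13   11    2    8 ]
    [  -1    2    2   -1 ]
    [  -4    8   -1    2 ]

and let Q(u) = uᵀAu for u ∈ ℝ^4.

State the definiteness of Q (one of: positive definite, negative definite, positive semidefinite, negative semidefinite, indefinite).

Symmetric row and column elimination reduces A to a congruent diagonal form with pivots 9, -70/9, 27/14, 0.
That gives 2 positive, 1 negative, 1 zero pivots.
Hence Q is indefinite.

indefinite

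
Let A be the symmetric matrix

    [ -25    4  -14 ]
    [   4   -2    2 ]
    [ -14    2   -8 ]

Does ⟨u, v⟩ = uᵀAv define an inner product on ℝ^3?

no

Leading principal minors: Δ_1 = -25, Δ_2 = 34, Δ_3 = -4.
The signs alternate starting with Δ_1 < 0, so by Sylvester's criterion Q is negative definite.
⟨·,·⟩ is an inner product exactly when A is positive definite.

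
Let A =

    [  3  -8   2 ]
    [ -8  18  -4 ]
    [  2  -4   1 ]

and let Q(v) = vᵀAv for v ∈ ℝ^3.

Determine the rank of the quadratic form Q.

Symmetric row and column elimination reduces A to a congruent diagonal form with pivots 3, -10/3, 1/5.
So there are 2 positive, 1 negative pivots.
The rank is the number of nonzero pivots: 3.

3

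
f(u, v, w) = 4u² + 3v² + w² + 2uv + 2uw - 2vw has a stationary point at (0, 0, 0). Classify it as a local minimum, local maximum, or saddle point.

local minimum

The Hessian at the origin is H = [[8, 2, 2], [2, 6, -2], [2, -2, 2]].
Row-reducing H symmetrically gives the diagonal entries 8, 11/2, 4/11.
So there are 3 positive pivots.
H is positive definite, so the origin is a strict local minimum.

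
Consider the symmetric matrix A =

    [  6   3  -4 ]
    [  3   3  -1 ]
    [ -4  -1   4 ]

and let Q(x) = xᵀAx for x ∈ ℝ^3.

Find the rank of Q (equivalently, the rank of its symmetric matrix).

3

Applying the same elementary operations to the rows and columns of A produces a congruent diagonal matrix with entries 6, 3/2, 2/3.
That gives 3 positive pivots.
The rank is the number of nonzero pivots: 3.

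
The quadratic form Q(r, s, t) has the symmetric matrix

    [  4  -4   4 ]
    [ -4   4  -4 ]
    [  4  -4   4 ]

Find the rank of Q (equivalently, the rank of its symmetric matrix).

Congruent diagonalization of A (simultaneous row and column reduction) yields pivots 4, 0, 0.
Counting signs: 1 positive, 2 zero.
The rank is the number of nonzero pivots: 1.

1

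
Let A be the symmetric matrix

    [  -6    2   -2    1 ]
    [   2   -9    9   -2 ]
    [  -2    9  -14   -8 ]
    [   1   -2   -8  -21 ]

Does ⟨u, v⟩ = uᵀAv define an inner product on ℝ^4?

no

Leading principal minors: Δ_1 = -6, Δ_2 = 50, Δ_3 = -250, Δ_4 = 125.
The signs alternate starting with Δ_1 < 0, so by Sylvester's criterion Q is negative definite.
⟨·,·⟩ is an inner product exactly when A is positive definite.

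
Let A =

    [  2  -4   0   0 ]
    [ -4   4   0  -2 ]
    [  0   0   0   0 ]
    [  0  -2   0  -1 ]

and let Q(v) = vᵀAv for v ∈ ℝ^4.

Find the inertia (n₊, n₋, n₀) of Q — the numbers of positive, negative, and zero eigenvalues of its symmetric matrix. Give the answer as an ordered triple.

(1, 1, 2)

Row-reducing A symmetrically gives the diagonal entries 2, -4, 0, 0.
That gives 1 positive, 1 negative, 2 zero pivots.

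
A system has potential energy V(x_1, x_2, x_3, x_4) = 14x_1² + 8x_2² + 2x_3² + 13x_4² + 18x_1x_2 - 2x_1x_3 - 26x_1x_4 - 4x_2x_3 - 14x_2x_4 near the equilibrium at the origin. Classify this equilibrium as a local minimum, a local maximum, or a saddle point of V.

local minimum

The Hessian at the origin is H = [[28, 18, -2, -26], [18, 16, -4, -14], [-2, -4, 4, 0], [-26, -14, 0, 26]].
Symmetric row and column elimination reduces H to a congruent diagonal form with pivots 28, 31/7, 68/31, 3/17.
Counting signs: 4 positive.
H is positive definite, so the origin is a strict local minimum.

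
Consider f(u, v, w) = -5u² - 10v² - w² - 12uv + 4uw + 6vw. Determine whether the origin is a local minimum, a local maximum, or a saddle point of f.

The Hessian at the origin is H = [[-10, -12, 4], [-12, -20, 6], [4, 6, -2]].
An LDLᵀ factorisation of H has diagonal entries -10, -28/5, -1/7.
Counting signs: 3 negative.
H is negative definite, so the origin is a strict local maximum.

local maximum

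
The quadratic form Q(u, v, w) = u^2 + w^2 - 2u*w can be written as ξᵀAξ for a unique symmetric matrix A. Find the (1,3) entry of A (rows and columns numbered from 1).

-1

The coefficient of u·w in Q is -2. For a symmetric A this equals A[1,3] + A[3,1] = 2·A[1,3].
So A[1,3] = -2/2 = -1.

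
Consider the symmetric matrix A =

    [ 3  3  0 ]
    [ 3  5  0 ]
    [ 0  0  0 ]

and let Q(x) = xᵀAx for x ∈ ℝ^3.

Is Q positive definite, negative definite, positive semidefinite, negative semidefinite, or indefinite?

positive semidefinite

Applying the same elementary operations to the rows and columns of A produces a congruent diagonal matrix with entries 3, 2, 0.
Counting signs: 2 positive, 1 zero.
Hence Q is positive semidefinite.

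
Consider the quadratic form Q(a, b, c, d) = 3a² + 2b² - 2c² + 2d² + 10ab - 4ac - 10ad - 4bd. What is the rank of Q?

The associated matrix is A = [[3, 5, -2, -5], [5, 2, 0, -2], [-2, 0, -2, 0], [-5, -2, 0, 2]].
Applying the same elementary operations to the rows and columns of A produces a congruent diagonal matrix with entries 3, -19/3, -30/19, 0.
So there are 1 positive, 2 negative, 1 zero pivots.
The rank is the number of nonzero pivots: 3.

3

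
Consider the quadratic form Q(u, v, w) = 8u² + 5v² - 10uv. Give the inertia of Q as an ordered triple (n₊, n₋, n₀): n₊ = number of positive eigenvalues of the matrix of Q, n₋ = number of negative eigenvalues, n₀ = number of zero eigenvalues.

The symmetric matrix is A = [[8, -5, 0], [-5, 5, 0], [0, 0, 0]].
Congruent diagonalization of A (simultaneous row and column reduction) yields pivots 8, 15/8, 0.
Counting signs: 2 positive, 1 zero.

(2, 0, 1)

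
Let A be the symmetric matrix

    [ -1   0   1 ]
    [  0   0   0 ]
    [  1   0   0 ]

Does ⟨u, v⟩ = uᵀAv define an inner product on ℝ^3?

Symmetric row and column elimination reduces A to a congruent diagonal form with pivots -1, 0, 1.
Counting signs: 1 positive, 1 negative, 1 zero.
Hence Q is indefinite.
⟨·,·⟩ is an inner product exactly when A is positive definite.

no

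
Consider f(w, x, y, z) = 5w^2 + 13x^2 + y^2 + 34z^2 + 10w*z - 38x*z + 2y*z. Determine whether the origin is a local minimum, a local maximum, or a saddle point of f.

The Hessian at the origin is H = [[10, 0, 0, 10], [0, 26, 0, -38], [0, 0, 2, 2], [10, -38, 2, 68]].
An LDLᵀ factorisation of H has diagonal entries 10, 26, 2, 6/13.
So there are 4 positive pivots.
H is positive definite, so the origin is a strict local minimum.

local minimum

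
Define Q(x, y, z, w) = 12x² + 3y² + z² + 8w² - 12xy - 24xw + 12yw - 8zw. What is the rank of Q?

The associated matrix is A = [[12, -6, 0, -12], [-6, 3, 0, 6], [0, 0, 1, -4], [-12, 6, -4, 8]].
Applying the same elementary operations to the rows and columns of A produces a congruent diagonal matrix with entries 12, 0, 1, -20.
That gives 2 positive, 1 negative, 1 zero pivots.
The rank is the number of nonzero pivots: 3.

3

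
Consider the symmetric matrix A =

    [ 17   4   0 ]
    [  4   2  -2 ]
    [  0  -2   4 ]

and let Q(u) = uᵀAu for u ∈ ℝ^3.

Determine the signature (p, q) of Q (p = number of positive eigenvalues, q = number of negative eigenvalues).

Applying the same elementary operations to the rows and columns of A produces a congruent diagonal matrix with entries 17, 18/17, 2/9.
That gives 3 positive pivots.

(3, 0)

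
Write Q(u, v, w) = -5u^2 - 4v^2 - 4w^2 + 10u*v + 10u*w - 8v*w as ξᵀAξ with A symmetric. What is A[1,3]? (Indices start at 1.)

5

The coefficient of u·w in Q is 10. For a symmetric A this equals A[1,3] + A[3,1] = 2·A[1,3].
So A[1,3] = 10/2 = 5.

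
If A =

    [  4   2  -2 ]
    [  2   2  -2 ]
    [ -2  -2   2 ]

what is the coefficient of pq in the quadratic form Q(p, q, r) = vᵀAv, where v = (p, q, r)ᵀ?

4

The coefficient of pq is A[1,2] + A[2,1] = 2·2 = 4.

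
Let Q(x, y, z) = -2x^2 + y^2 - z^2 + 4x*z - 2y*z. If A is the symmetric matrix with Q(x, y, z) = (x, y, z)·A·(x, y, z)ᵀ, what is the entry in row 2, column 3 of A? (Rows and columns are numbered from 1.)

-1

The coefficient of y·z in Q is -2. For a symmetric A this equals A[2,3] + A[3,2] = 2·A[2,3].
So A[2,3] = -2/2 = -1.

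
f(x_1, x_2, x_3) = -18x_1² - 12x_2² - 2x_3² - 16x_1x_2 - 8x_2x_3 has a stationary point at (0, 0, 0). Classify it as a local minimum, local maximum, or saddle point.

The Hessian at the origin is H = [[-36, -16, 0], [-16, -24, -8], [0, -8, -4]].
Congruent diagonalization of H (simultaneous row and column reduction) yields pivots -36, -152/9, -4/19.
That gives 3 negative pivots.
H is negative definite, so the origin is a strict local maximum.

local maximum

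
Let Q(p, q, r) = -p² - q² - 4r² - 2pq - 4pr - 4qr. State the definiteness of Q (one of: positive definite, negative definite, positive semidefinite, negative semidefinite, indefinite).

negative semidefinite

The associated matrix is A = [[-1, -1, -2], [-1, -1, -2], [-2, -2, -4]].
Congruent diagonalization of A (simultaneous row and column reduction) yields pivots -1, 0, 0.
That gives 1 negative, 2 zero pivots.
Hence Q is negative semidefinite.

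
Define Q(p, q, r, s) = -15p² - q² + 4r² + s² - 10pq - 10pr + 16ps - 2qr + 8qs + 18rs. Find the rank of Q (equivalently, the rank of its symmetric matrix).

4

The symmetric matrix is A = [[-15, -5, -5, 8], [-5, -1, -1, 4], [-5, -1, 4, 9], [8, 4, 9, 1]].
Congruent diagonalization of A (simultaneous row and column reduction) yields pivots -15, 2/3, 5, -12/5.
That gives 2 positive, 2 negative pivots.
The rank is the number of nonzero pivots: 4.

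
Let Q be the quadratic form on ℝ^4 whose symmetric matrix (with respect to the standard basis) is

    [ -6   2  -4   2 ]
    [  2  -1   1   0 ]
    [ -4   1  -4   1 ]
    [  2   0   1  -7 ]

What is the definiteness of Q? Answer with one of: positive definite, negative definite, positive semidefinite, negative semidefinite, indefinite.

An LDLᵀ factorisation of A has diagonal entries -6, -1/3, -1, -4.
That gives 4 negative pivots.
Hence Q is negative definite.

negative definite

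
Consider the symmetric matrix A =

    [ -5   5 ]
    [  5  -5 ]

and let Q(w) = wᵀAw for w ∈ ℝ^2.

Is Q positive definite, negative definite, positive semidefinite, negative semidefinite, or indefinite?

negative semidefinite

For the 2×2 matrix [[-5, 5], [5, -5]]: det = -5·-5 − (5)² = 0, trace = -10.
det = 0 so one eigenvalue is zero; the form is semidefinite with the sign of the trace.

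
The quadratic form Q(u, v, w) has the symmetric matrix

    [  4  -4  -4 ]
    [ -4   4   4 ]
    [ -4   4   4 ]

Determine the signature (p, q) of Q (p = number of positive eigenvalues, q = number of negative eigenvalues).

(1, 0)

Applying the same elementary operations to the rows and columns of A produces a congruent diagonal matrix with entries 4, 0, 0.
So there are 1 positive, 2 zero pivots.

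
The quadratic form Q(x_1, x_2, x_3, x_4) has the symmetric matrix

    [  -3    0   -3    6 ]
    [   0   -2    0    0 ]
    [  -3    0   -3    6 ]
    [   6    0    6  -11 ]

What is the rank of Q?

Row-reducing A symmetrically gives the diagonal entries -3, -2, 0, 1.
Counting signs: 1 positive, 2 negative, 1 zero.
The rank is the number of nonzero pivots: 3.

3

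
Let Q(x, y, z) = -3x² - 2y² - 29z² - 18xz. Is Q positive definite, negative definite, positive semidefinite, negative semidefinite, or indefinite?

The associated matrix is A = [[-3, 0, -9], [0, -2, 0], [-9, 0, -29]].
Row-reducing A symmetrically gives the diagonal entries -3, -2, -2.
That gives 3 negative pivots.
Hence Q is negative definite.

negative definite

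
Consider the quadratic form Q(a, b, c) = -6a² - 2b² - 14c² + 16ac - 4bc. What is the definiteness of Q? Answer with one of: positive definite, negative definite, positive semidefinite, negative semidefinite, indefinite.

Write A = [[-6, 0, 8], [0, -2, -2], [8, -2, -14]].
An LDLᵀ factorisation of A has diagonal entries -6, -2, -4/3.
So there are 3 negative pivots.
Hence Q is negative definite.

negative definite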